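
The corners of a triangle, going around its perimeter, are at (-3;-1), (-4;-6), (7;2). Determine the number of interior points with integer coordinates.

Using the shoelace formula, 2A = |[(-3)·(-6) − (-4)·(-1)] + [(-4)·2 − 7·(-6)] + [7·(-1) − (-3)·2]| = 47, so the area is 47/2.
The number of boundary lattice points is Σ gcd(|Δx|,|Δy|) = gcd(1,5) + gcd(11,8) + gcd(10,3) = 1+1+1 = 3.
By Pick's theorem A = I + B/2 − 1, so I = 47/2 − 3/2 + 1 = 23.

23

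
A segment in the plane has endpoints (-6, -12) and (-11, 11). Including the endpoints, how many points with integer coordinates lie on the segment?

The number of lattice points on a segment between lattice points is gcd(|Δx|,|Δy|) + 1 = gcd(5,23) + 1 = 1 + 1 = 2.

2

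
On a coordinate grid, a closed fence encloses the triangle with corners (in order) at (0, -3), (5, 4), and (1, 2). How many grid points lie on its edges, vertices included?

4

Along each edge there are gcd(|Δx|,|Δy|)+1 lattice points, so counting each shared vertex once the boundary has gcd(5,7) + gcd(4,2) + gcd(1,5) = 1+2+1 = 4.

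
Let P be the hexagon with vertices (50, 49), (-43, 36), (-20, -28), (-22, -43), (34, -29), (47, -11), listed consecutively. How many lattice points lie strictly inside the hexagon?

5999

By the shoelace formula, twice the signed area is |[50·36 − (-43)·49] + [(-43)·(-28) − (-20)·36] + [(-20)·(-43) − (-22)·(-28)] + [(-22)·(-29) − 34·(-43)] + [34·(-11) − 47·(-29)] + [47·49 − 50·(-11)]| = 12017, so the area is 12017/2.
Along each edge there are gcd(|Δx|,|Δy|)+1 lattice points, so counting each shared vertex once the boundary has gcd(93,13) + gcd(23,64) + gcd(2,15) + gcd(56,14) + gcd(13,18) + gcd(3,60) = 1+1+1+14+1+3 = 21.
By Pick's theorem A = I + B/2 − 1, so I = 12017/2 − 21/2 + 1 = 5999.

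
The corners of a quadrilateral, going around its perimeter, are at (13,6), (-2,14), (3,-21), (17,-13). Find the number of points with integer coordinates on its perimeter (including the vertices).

9

Along each edge there are gcd(|Δx|,|Δy|)+1 lattice points, so counting each shared vertex once the boundary has gcd(15,8) + gcd(5,35) + gcd(14,8) + gcd(4,19) = 1+5+2+1 = 9.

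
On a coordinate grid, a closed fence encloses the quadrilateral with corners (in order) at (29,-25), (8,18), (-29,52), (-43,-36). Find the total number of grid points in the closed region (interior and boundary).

By the shoelace formula, twice the signed area is |(29·18 − 8·(-25)) + (8·52 − (-29)·18) + ((-29)·(-36) − (-43)·52) + ((-43)·(-25) − 29·(-36))| = 7059, so the area is 7059/2.
Along each edge there are gcd(|Δx|,|Δy|)+1 lattice points, so counting each shared vertex once the boundary has gcd(21,43) + gcd(37,34) + gcd(14,88) + gcd(72,11) = 1+1+2+1 = 5.
Pick's theorem gives I = A − B/2 + 1 = 7059/2 − 5/2 + 1 = 3528, so the closed region contains I + B = 3528 + 5 = 3533 lattice points.

3533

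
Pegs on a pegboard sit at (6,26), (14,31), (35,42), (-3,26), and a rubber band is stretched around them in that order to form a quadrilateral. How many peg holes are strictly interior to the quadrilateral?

58

The shoelace formula gives twice the area as |[6·31 − 14·26] + [14·42 − 35·31] + [35·26 − (-3)·42] + [(-3)·26 − 6·26]| = 127, so the area is 63.5.
Along each edge there are gcd(|Δx|,|Δy|)+1 lattice points, so counting each shared vertex once the boundary has gcd(8,5) + gcd(21,11) + gcd(38,16) + gcd(9,0) = 1+1+2+9 = 13.
Pick's theorem gives I = A − B/2 + 1 = 63.5 − 13/2 + 1 = 58.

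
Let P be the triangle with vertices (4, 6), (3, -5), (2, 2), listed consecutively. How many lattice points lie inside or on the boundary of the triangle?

Using the shoelace formula, 2A = |[4·(-5) − 3·6] + [3·2 − 2·(-5)] + [2·6 − 4·2]| = 18, so the area is 9.
Summing gcd(|Δx|,|Δy|) over the edges gives the boundary count: gcd(1,11) + gcd(1,7) + gcd(2,4) = 1+1+2 = 4.
Pick's theorem gives I = A − B/2 + 1 = 9 − 4/2 + 1 = 8, so the closed region contains I + B = 8 + 4 = 12 lattice points.

12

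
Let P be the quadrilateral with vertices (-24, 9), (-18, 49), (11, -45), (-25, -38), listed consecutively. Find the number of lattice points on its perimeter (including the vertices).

5

Along each edge there are gcd(|Δx|,|Δy|)+1 lattice points, so counting each shared vertex once the boundary has gcd(6,40) + gcd(29,94) + gcd(36,7) + gcd(1,47) = 2+1+1+1 = 5.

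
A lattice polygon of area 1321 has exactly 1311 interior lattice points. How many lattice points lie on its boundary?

22

Pick's theorem gives A = I + B/2 − 1, so B = 2(A − I + 1) = 2(1321 − 1311 + 1) = 22.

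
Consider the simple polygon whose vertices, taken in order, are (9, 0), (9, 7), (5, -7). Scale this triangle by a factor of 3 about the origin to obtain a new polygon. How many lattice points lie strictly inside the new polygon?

112

By the shoelace formula, twice the signed area is |(9·7 − 9·0) + (9·(-7) − 5·7) + (5·0 − 9·(-7))| = 28, so the area is 14.
Summing gcd(|Δx|,|Δy|) over the edges gives the boundary count: gcd(0,7) + gcd(4,14) + gcd(4,7) = 7+2+1 = 10.
Scaling by 3 multiplies the area by 3² = 9 (so the new area is 126) and multiplies the boundary lattice-point count by 3, giving 30.
By Pick's theorem, the interior count of the dilated polygon is 126 − 30/2 + 1 = 112.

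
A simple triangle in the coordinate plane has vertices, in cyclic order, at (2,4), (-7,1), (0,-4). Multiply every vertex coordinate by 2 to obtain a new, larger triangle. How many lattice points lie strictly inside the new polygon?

127

By the shoelace formula, twice the signed area is |[2·1 − (-7)·4] + [(-7)·(-4) − 0·1] + [0·4 − 2·(-4)]| = 66, so the area is 33.
Along each edge there are gcd(|Δx|,|Δy|)+1 lattice points, so counting each shared vertex once the boundary has gcd(9,3) + gcd(7,5) + gcd(2,8) = 3+1+2 = 6.
Scaling by 2 multiplies the area by 2² = 4 (so the new area is 132) and multiplies the boundary lattice-point count by 2, giving 12.
By Pick's theorem, the interior count of the dilated polygon is 132 − 12/2 + 1 = 127.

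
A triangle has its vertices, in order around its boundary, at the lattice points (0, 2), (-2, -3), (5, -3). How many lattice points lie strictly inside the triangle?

The shoelace formula gives twice the area as |(0·(-3) − (-2)·2) + ((-2)·(-3) − 5·(-3)) + (5·2 − 0·(-3))| = 35, so the area is 17.5.
The number of boundary lattice points is Σ gcd(|Δx|,|Δy|) = gcd(2,5) + gcd(7,0) + gcd(5,5) = 1+7+5 = 13.
Pick's theorem gives I = A − B/2 + 1 = 17.5 − 13/2 + 1 = 12.

12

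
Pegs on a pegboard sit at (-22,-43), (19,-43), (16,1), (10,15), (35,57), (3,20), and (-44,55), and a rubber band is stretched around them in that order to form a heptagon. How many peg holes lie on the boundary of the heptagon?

Along each edge there are gcd(|Δx|,|Δy|)+1 lattice points, so counting each shared vertex once the boundary has gcd(41,0) + gcd(3,44) + gcd(6,14) + gcd(25,42) + gcd(32,37) + gcd(47,35) + gcd(22,98) = 41+1+2+1+1+1+2 = 49.

49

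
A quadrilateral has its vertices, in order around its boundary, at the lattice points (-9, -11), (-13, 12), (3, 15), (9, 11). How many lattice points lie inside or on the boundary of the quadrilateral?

Using the shoelace formula, 2A = |((-9)·12 − (-13)·(-11)) + ((-13)·15 − 3·12) + (3·11 − 9·15) + (9·(-11) − (-9)·11)| = 584, so the area is 292.
Along each edge there are gcd(|Δx|,|Δy|)+1 lattice points, so counting each shared vertex once the boundary has gcd(4,23) + gcd(16,3) + gcd(6,4) + gcd(18,22) = 1+1+2+2 = 6.
Pick's theorem gives I = A − B/2 + 1 = 292 − 6/2 + 1 = 290, so the closed region contains I + B = 290 + 6 = 296 lattice points.

296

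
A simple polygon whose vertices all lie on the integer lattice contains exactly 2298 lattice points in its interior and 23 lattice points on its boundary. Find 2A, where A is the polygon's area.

By Pick's theorem, A = I + B/2 − 1 = 2298 + 23/2 − 1 = 4617/2.
Hence 2A = 4617.

4617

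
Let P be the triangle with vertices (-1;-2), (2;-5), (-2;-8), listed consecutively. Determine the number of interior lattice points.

Using the shoelace formula, 2A = |[(-1)·(-5) − 2·(-2)] + [2·(-8) − (-2)·(-5)] + [(-2)·(-2) − (-1)·(-8)]| = 21, so the area is 10.5.
Summing gcd(|Δx|,|Δy|) over the edges gives the boundary count: gcd(3,3) + gcd(4,3) + gcd(1,6) = 3+1+1 = 5.
By Pick's theorem A = I + B/2 − 1, so I = 10.5 − 5/2 + 1 = 9.

9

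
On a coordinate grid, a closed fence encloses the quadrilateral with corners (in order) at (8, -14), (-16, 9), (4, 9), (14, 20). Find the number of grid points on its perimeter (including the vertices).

Along each edge there are gcd(|Δx|,|Δy|)+1 lattice points, so counting each shared vertex once the boundary has gcd(24,23) + gcd(20,0) + gcd(10,11) + gcd(6,34) = 1+20+1+2 = 24.

24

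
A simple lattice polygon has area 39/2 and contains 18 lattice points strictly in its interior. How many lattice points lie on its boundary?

5

Pick's theorem gives A = I + B/2 − 1, so B = 2(A − I + 1) = 2(39/2 − 18 + 1) = 5.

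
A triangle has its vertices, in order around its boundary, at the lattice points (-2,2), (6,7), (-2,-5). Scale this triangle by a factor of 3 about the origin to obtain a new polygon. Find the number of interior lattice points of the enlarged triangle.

The shoelace formula gives twice the area as |((-2)·7 − 6·2) + (6·(-5) − (-2)·7) + ((-2)·2 − (-2)·(-5))| = 56, so the area is 28.
Summing gcd(|Δx|,|Δy|) over the edges gives the boundary count: gcd(8,5) + gcd(8,12) + gcd(0,7) = 1+4+7 = 12.
Scaling by 3 multiplies the area by 3² = 9 (so the new area is 252) and multiplies the boundary lattice-point count by 3, giving 36.
By Pick's theorem, the interior count of the dilated polygon is 252 − 36/2 + 1 = 235.

235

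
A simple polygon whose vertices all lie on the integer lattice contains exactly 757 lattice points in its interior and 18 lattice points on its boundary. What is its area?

765

Pick's theorem states A = I + B/2 − 1, so A = 757 + 18/2 − 1 = 765.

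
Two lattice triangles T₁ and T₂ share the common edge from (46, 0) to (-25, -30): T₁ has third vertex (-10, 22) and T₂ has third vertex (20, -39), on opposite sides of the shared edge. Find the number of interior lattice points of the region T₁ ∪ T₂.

2604

The union is the simple quadrilateral with vertices (46, 0), (-10, 22), (-25, -30), (20, -39) in order.
Using the shoelace formula, 2A = |(46·22 − (-10)·0) + ((-10)·(-30) − (-25)·22) + ((-25)·(-39) − 20·(-30)) + (20·0 − 46·(-39))| = 5231, so the area is 5231/2.
The number of boundary lattice points is Σ gcd(|Δx|,|Δy|) = gcd(56,22) + gcd(15,52) + gcd(45,9) + gcd(26,39) = 2+1+9+13 = 25.
By Pick's theorem I = A − B/2 + 1 = 5231/2 − 25/2 + 1 = 2604.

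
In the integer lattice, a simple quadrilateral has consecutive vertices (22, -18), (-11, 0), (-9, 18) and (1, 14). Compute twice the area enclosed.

866

The shoelace formula gives twice the area as |[22·0 − (-11)·(-18)] + [(-11)·18 − (-9)·0] + [(-9)·14 − 1·18] + [1·(-18) − 22·14]| = 866, so the area is 433.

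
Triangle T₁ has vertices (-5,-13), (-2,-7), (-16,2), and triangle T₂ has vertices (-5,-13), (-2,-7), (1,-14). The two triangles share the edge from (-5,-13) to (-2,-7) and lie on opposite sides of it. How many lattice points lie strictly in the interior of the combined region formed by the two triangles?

The union is the simple quadrilateral with vertices (-5,-13), (-16,2), (-2,-7), (1,-14) in order.
The shoelace formula gives twice the area as |[(-5)·2 − (-16)·(-13)] + [(-16)·(-7) − (-2)·2] + [(-2)·(-14) − 1·(-7)] + [1·(-13) − (-5)·(-14)]| = 150, so the area is 75.
The number of boundary lattice points is Σ gcd(|Δx|,|Δy|) = gcd(11,15) + gcd(14,9) + gcd(3,7) + gcd(6,1) = 1+1+1+1 = 4.
By Pick's theorem I = A − B/2 + 1 = 75 − 4/2 + 1 = 74.

74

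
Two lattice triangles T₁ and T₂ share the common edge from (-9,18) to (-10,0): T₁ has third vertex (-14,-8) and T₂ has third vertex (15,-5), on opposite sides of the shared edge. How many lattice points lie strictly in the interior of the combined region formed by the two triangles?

255

The union is the simple quadrilateral with vertices (-9,18), (-14,-8), (-10,0), (15,-5) in order.
Using the shoelace formula, 2A = |[(-9)·(-8) − (-14)·18] + [(-14)·0 − (-10)·(-8)] + [(-10)·(-5) − 15·0] + [15·18 − (-9)·(-5)]| = 519, so the area is 259.5.
Summing gcd(|Δx|,|Δy|) over the edges gives the boundary count: gcd(5,26) + gcd(4,8) + gcd(25,5) + gcd(24,23) = 1+4+5+1 = 11.
By Pick's theorem I = A − B/2 + 1 = 259.5 − 11/2 + 1 = 255.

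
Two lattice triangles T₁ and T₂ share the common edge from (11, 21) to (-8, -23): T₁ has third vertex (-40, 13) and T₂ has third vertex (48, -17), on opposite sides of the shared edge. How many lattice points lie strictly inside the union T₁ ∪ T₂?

2218

The union is the simple quadrilateral with vertices (11, 21), (-40, 13), (-8, -23), (48, -17) in order.
By the shoelace formula, twice the signed area is |(11·13 − (-40)·21) + ((-40)·(-23) − (-8)·13) + ((-8)·(-17) − 48·(-23)) + (48·21 − 11·(-17))| = 4442, so the area is 2221.
Along each edge there are gcd(|Δx|,|Δy|)+1 lattice points, so counting each shared vertex once the boundary has gcd(51,8) + gcd(32,36) + gcd(56,6) + gcd(37,38) = 1+4+2+1 = 8.
By Pick's theorem I = A − B/2 + 1 = 2221 − 8/2 + 1 = 2218.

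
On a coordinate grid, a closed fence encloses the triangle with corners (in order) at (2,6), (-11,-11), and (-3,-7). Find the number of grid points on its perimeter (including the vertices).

Summing gcd(|Δx|,|Δy|) over the edges gives the boundary count: gcd(13,17) + gcd(8,4) + gcd(5,13) = 1+4+1 = 6.

6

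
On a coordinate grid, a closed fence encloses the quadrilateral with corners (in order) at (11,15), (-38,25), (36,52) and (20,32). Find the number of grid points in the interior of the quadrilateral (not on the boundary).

983

The shoelace formula gives twice the area as |(11·25 − (-38)·15) + ((-38)·52 − 36·25) + (36·32 − 20·52) + (20·15 − 11·32)| = 1971, so the area is 985.5.
Summing gcd(|Δx|,|Δy|) over the edges gives the boundary count: gcd(49,10) + gcd(74,27) + gcd(16,20) + gcd(9,17) = 1+1+4+1 = 7.
By Pick's theorem A = I + B/2 − 1, so I = 985.5 − 7/2 + 1 = 983.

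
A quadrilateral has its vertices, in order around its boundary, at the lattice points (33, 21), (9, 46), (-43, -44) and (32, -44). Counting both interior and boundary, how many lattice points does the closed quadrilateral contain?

Using the shoelace formula, 2A = |[33·46 − 9·21] + [9·(-44) − (-43)·46] + [(-43)·(-44) − 32·(-44)] + [32·21 − 33·(-44)]| = 8335, so the area is 4167.5.
Summing gcd(|Δx|,|Δy|) over the edges gives the boundary count: gcd(24,25) + gcd(52,90) + gcd(75,0) + gcd(1,65) = 1+2+75+1 = 79.
Pick's theorem gives I = A − B/2 + 1 = 4167.5 − 79/2 + 1 = 4129, so the closed region contains I + B = 4129 + 79 = 4208 lattice points.

4208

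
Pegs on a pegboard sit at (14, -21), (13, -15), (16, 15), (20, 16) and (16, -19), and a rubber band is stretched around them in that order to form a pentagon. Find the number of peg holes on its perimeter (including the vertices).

8

Summing gcd(|Δx|,|Δy|) over the edges gives the boundary count: gcd(1,6) + gcd(3,30) + gcd(4,1) + gcd(4,35) + gcd(2,2) = 1+3+1+1+2 = 8.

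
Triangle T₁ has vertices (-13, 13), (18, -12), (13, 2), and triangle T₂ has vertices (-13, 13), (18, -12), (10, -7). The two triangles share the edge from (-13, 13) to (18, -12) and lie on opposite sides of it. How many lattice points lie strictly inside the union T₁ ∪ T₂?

The union is the simple quadrilateral with vertices (-13, 13), (13, 2), (18, -12), (10, -7) in order.
By the shoelace formula, twice the signed area is |[(-13)·2 − 13·13] + [13·(-12) − 18·2] + [18·(-7) − 10·(-12)] + [10·13 − (-13)·(-7)]| = 354, so the area is 177.
The number of boundary lattice points is Σ gcd(|Δx|,|Δy|) = gcd(26,11) + gcd(5,14) + gcd(8,5) + gcd(23,20) = 1+1+1+1 = 4.
By Pick's theorem I = A − B/2 + 1 = 177 − 4/2 + 1 = 176.

176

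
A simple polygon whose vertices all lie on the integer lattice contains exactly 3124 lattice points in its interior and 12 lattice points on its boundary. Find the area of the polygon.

3129

By Pick's theorem, A = I + B/2 − 1 = 3124 + 12/2 − 1 = 3129.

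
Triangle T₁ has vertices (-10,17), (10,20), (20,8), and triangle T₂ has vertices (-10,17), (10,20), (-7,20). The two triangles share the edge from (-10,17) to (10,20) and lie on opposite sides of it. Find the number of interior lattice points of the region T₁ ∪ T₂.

The union is the simple quadrilateral with vertices (-10,17), (20,8), (10,20), (-7,20) in order.
By the shoelace formula, twice the signed area is |((-10)·8 − 20·17) + (20·20 − 10·8) + (10·20 − (-7)·20) + ((-7)·17 − (-10)·20)| = 321, so the area is 160.5.
The number of boundary lattice points is Σ gcd(|Δx|,|Δy|) = gcd(30,9) + gcd(10,12) + gcd(17,0) + gcd(3,3) = 3+2+17+3 = 25.
By Pick's theorem I = A − B/2 + 1 = 160.5 − 25/2 + 1 = 149.

149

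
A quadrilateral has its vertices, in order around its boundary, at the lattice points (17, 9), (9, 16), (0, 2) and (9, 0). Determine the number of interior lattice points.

By the shoelace formula, twice the signed area is |[17·16 − 9·9] + [9·2 − 0·16] + [0·0 − 9·2] + [9·9 − 17·0]| = 272, so the area is 136.
The number of boundary lattice points is Σ gcd(|Δx|,|Δy|) = gcd(8,7) + gcd(9,14) + gcd(9,2) + gcd(8,9) = 1+1+1+1 = 4.
Pick's theorem gives I = A − B/2 + 1 = 136 − 4/2 + 1 = 135.

135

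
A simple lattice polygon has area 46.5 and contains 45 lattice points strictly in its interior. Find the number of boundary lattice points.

5

Pick's theorem gives A = I + B/2 − 1, so B = 2(A − I + 1) = 2(46.5 − 45 + 1) = 5.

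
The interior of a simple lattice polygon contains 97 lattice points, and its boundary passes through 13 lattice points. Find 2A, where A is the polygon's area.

205

Pick's theorem states A = I + B/2 − 1, so A = 97 + 13/2 − 1 = 205/2.
Hence 2A = 205.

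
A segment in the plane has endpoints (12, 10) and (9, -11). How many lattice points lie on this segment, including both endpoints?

The number of lattice points on a segment between lattice points is gcd(|Δx|,|Δy|) + 1 = gcd(3,21) + 1 = 3 + 1 = 4.

4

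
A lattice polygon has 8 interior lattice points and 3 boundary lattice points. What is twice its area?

Pick's theorem states A = I + B/2 − 1, so A = 8 + 3/2 − 1 = 17/2.
Hence 2A = 17.

17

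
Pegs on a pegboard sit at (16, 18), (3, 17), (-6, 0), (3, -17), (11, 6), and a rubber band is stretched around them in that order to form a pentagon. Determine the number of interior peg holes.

By the shoelace formula, twice the signed area is |[16·17 − 3·18] + [3·0 − (-6)·17] + [(-6)·(-17) − 3·0] + [3·6 − 11·(-17)] + [11·18 − 16·6]| = 729, so the area is 729/2.
Summing gcd(|Δx|,|Δy|) over the edges gives the boundary count: gcd(13,1) + gcd(9,17) + gcd(9,17) + gcd(8,23) + gcd(5,12) = 1+1+1+1+1 = 5.
Pick's theorem gives I = A − B/2 + 1 = 729/2 − 5/2 + 1 = 363.

363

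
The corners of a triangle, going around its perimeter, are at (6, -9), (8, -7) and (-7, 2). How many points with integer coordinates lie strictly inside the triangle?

By the shoelace formula, twice the signed area is |[6·(-7) − 8·(-9)] + [8·2 − (-7)·(-7)] + [(-7)·(-9) − 6·2]| = 48, so the area is 24.
Summing gcd(|Δx|,|Δy|) over the edges gives the boundary count: gcd(2,2) + gcd(15,9) + gcd(13,11) = 2+3+1 = 6.
Pick's theorem gives I = A − B/2 + 1 = 24 − 6/2 + 1 = 22.

22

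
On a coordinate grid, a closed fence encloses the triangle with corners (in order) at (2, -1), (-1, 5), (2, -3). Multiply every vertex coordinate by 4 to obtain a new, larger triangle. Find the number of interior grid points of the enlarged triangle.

37

The shoelace formula gives twice the area as |[2·5 − (-1)·(-1)] + [(-1)·(-3) − 2·5] + [2·(-1) − 2·(-3)]| = 6, so the area is 3.
The number of boundary lattice points is Σ gcd(|Δx|,|Δy|) = gcd(3,6) + gcd(3,8) + gcd(0,2) = 3+1+2 = 6.
Scaling by 4 multiplies the area by 4² = 16 (so the new area is 48) and multiplies the boundary lattice-point count by 4, giving 24.
By Pick's theorem, the interior count of the dilated polygon is 48 − 24/2 + 1 = 37.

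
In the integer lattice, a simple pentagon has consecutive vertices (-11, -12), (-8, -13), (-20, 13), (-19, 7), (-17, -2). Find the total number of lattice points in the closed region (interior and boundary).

By the shoelace formula, twice the signed area is |[(-11)·(-13) − (-8)·(-12)] + [(-8)·13 − (-20)·(-13)] + [(-20)·7 − (-19)·13] + [(-19)·(-2) − (-17)·7] + [(-17)·(-12) − (-11)·(-2)]| = 129, so the area is 64.5.
The number of boundary lattice points is Σ gcd(|Δx|,|Δy|) = gcd(3,1) + gcd(12,26) + gcd(1,6) + gcd(2,9) + gcd(6,10) = 1+2+1+1+2 = 7.
Pick's theorem gives I = A − B/2 + 1 = 64.5 − 7/2 + 1 = 62, so the closed region contains I + B = 62 + 7 = 69 lattice points.

69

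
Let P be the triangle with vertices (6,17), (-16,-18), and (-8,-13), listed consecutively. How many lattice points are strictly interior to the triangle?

84

The shoelace formula gives twice the area as |[6·(-18) − (-16)·17] + [(-16)·(-13) − (-8)·(-18)] + [(-8)·17 − 6·(-13)]| = 170, so the area is 85.
Along each edge there are gcd(|Δx|,|Δy|)+1 lattice points, so counting each shared vertex once the boundary has gcd(22,35) + gcd(8,5) + gcd(14,30) = 1+1+2 = 4.
Pick's theorem gives I = A − B/2 + 1 = 85 − 4/2 + 1 = 84.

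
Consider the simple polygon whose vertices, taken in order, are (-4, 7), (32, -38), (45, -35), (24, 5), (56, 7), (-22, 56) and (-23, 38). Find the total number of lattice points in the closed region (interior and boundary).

Using the shoelace formula, 2A = |[(-4)·(-38) − 32·7] + [32·(-35) − 45·(-38)] + [45·5 − 24·(-35)] + [24·7 − 56·5] + [56·56 − (-22)·7] + [(-22)·38 − (-23)·56] + [(-23)·7 − (-4)·38]| = 5204, so the area is 2602.
Along each edge there are gcd(|Δx|,|Δy|)+1 lattice points, so counting each shared vertex once the boundary has gcd(36,45) + gcd(13,3) + gcd(21,40) + gcd(32,2) + gcd(78,49) + gcd(1,18) + gcd(19,31) = 9+1+1+2+1+1+1 = 16.
Pick's theorem gives I = A − B/2 + 1 = 2602 − 16/2 + 1 = 2595, so the closed region contains I + B = 2595 + 16 = 2611 lattice points.

2611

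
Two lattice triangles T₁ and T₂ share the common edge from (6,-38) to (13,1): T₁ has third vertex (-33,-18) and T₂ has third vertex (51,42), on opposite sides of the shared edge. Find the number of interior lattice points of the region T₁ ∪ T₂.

1425

The union is the simple quadrilateral with vertices (6,-38), (-33,-18), (13,1), (51,42) in order.
The shoelace formula gives twice the area as |[6·(-18) − (-33)·(-38)] + [(-33)·1 − 13·(-18)] + [13·42 − 51·1] + [51·(-38) − 6·42]| = 2856, so the area is 1428.
The number of boundary lattice points is Σ gcd(|Δx|,|Δy|) = gcd(39,20) + gcd(46,19) + gcd(38,41) + gcd(45,80) = 1+1+1+5 = 8.
By Pick's theorem I = A − B/2 + 1 = 1428 − 8/2 + 1 = 1425.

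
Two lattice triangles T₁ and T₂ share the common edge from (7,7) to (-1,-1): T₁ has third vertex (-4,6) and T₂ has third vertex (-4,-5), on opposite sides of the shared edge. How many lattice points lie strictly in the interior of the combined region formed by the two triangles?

The union is the simple quadrilateral with vertices (7,7), (-4,6), (-1,-1), (-4,-5) in order.
The shoelace formula gives twice the area as |[7·6 − (-4)·7] + [(-4)·(-1) − (-1)·6] + [(-1)·(-5) − (-4)·(-1)] + [(-4)·7 − 7·(-5)]| = 88, so the area is 44.
Summing gcd(|Δx|,|Δy|) over the edges gives the boundary count: gcd(11,1) + gcd(3,7) + gcd(3,4) + gcd(11,12) = 1+1+1+1 = 4.
By Pick's theorem I = A − B/2 + 1 = 44 − 4/2 + 1 = 43.

43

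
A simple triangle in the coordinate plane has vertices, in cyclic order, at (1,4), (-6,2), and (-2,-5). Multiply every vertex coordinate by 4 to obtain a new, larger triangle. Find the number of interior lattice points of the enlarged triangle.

447

By the shoelace formula, twice the signed area is |(1·2 − (-6)·4) + ((-6)·(-5) − (-2)·2) + ((-2)·4 − 1·(-5))| = 57, so the area is 28.5.
The number of boundary lattice points is Σ gcd(|Δx|,|Δy|) = gcd(7,2) + gcd(4,7) + gcd(3,9) = 1+1+3 = 5.
Scaling by 4 multiplies the area by 4² = 16 (so the new area is 456) and multiplies the boundary lattice-point count by 4, giving 20.
By Pick's theorem, the interior count of the dilated polygon is 456 − 20/2 + 1 = 447.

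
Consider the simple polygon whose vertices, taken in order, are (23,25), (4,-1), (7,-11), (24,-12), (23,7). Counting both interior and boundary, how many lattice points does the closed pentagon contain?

451

Using the shoelace formula, 2A = |[23·(-1) − 4·25] + [4·(-11) − 7·(-1)] + [7·(-12) − 24·(-11)] + [24·7 − 23·(-12)] + [23·25 − 23·7]| = 878, so the area is 439.
Along each edge there are gcd(|Δx|,|Δy|)+1 lattice points, so counting each shared vertex once the boundary has gcd(19,26) + gcd(3,10) + gcd(17,1) + gcd(1,19) + gcd(0,18) = 1+1+1+1+18 = 22.
Pick's theorem gives I = A − B/2 + 1 = 439 − 22/2 + 1 = 429, so the closed region contains I + B = 429 + 22 = 451 lattice points.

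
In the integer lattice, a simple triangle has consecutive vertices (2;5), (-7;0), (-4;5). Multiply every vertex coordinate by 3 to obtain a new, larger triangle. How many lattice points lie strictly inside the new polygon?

124

The shoelace formula gives twice the area as |(2·0 − (-7)·5) + ((-7)·5 − (-4)·0) + ((-4)·5 − 2·5)| = 30, so the area is 15.
Along each edge there are gcd(|Δx|,|Δy|)+1 lattice points, so counting each shared vertex once the boundary has gcd(9,5) + gcd(3,5) + gcd(6,0) = 1+1+6 = 8.
Scaling by 3 multiplies the area by 3² = 9 (so the new area is 135) and multiplies the boundary lattice-point count by 3, giving 24.
By Pick's theorem, the interior count of the dilated polygon is 135 − 24/2 + 1 = 124.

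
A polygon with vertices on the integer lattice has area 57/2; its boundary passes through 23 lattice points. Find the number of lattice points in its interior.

18

Pick's theorem A = I + B/2 − 1 rearranges to I = A − B/2 + 1 = 57/2 − 23/2 + 1 = 18.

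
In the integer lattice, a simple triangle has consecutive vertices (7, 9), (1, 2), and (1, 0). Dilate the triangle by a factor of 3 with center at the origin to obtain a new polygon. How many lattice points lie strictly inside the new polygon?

By the shoelace formula, twice the signed area is |[7·2 − 1·9] + [1·0 − 1·2] + [1·9 − 7·0]| = 12, so the area is 6.
Summing gcd(|Δx|,|Δy|) over the edges gives the boundary count: gcd(6,7) + gcd(0,2) + gcd(6,9) = 1+2+3 = 6.
Scaling by 3 multiplies the area by 3² = 9 (so the new area is 54) and multiplies the boundary lattice-point count by 3, giving 18.
By Pick's theorem, the interior count of the dilated polygon is 54 − 18/2 + 1 = 46.

46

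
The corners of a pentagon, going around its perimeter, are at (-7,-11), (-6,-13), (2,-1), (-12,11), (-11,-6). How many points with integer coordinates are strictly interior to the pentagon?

By the shoelace formula, twice the signed area is |((-7)·(-13) − (-6)·(-11)) + ((-6)·(-1) − 2·(-13)) + (2·11 − (-12)·(-1)) + ((-12)·(-6) − (-11)·11) + ((-11)·(-11) − (-7)·(-6))| = 339, so the area is 339/2.
Along each edge there are gcd(|Δx|,|Δy|)+1 lattice points, so counting each shared vertex once the boundary has gcd(1,2) + gcd(8,12) + gcd(14,12) + gcd(1,17) + gcd(4,5) = 1+4+2+1+1 = 9.
Pick's theorem gives I = A − B/2 + 1 = 339/2 − 9/2 + 1 = 166.

166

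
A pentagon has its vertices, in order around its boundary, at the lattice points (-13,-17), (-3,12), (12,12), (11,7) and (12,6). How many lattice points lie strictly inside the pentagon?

281

Using the shoelace formula, 2A = |[(-13)·12 − (-3)·(-17)] + [(-3)·12 − 12·12] + [12·7 − 11·12] + [11·6 − 12·7] + [12·(-17) − (-13)·6]| = 579, so the area is 579/2.
Along each edge there are gcd(|Δx|,|Δy|)+1 lattice points, so counting each shared vertex once the boundary has gcd(10,29) + gcd(15,0) + gcd(1,5) + gcd(1,1) + gcd(25,23) = 1+15+1+1+1 = 19.
Pick's theorem gives I = A − B/2 + 1 = 579/2 − 19/2 + 1 = 281.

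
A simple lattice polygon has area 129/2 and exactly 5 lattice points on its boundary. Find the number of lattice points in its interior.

63

Pick's theorem A = I + B/2 − 1 rearranges to I = A − B/2 + 1 = 129/2 − 5/2 + 1 = 63.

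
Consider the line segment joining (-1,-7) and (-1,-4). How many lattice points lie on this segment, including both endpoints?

The number of lattice points on a segment between lattice points is gcd(|Δx|,|Δy|) + 1 = gcd(0,3) + 1 = 3 + 1 = 4.

4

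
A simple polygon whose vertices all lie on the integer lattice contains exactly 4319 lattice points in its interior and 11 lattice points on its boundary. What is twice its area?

Pick's theorem states A = I + B/2 − 1, so A = 4319 + 11/2 − 1 = 8647/2.
Hence 2A = 8647.

8647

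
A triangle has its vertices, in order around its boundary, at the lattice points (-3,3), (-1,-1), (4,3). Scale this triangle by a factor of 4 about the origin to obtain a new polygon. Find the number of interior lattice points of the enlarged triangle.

205

The shoelace formula gives twice the area as |[(-3)·(-1) − (-1)·3] + [(-1)·3 − 4·(-1)] + [4·3 − (-3)·3]| = 28, so the area is 14.
Summing gcd(|Δx|,|Δy|) over the edges gives the boundary count: gcd(2,4) + gcd(5,4) + gcd(7,0) = 2+1+7 = 10.
Scaling by 4 multiplies the area by 4² = 16 (so the new area is 224) and multiplies the boundary lattice-point count by 4, giving 40.
By Pick's theorem, the interior count of the dilated polygon is 224 − 40/2 + 1 = 205.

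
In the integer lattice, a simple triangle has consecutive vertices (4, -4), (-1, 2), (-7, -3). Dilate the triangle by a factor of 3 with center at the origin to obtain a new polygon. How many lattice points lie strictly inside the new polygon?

By the shoelace formula, twice the signed area is |(4·2 − (-1)·(-4)) + ((-1)·(-3) − (-7)·2) + ((-7)·(-4) − 4·(-3))| = 61, so the area is 30.5.
The number of boundary lattice points is Σ gcd(|Δx|,|Δy|) = gcd(5,6) + gcd(6,5) + gcd(11,1) = 1+1+1 = 3.
Scaling by 3 multiplies the area by 3² = 9 (so the new area is 549/2) and multiplies the boundary lattice-point count by 3, giving 9.
By Pick's theorem, the interior count of the dilated polygon is 549/2 − 9/2 + 1 = 271.

271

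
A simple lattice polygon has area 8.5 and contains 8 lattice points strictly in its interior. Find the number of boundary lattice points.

Pick's theorem gives A = I + B/2 − 1, so B = 2(A − I + 1) = 2(8.5 − 8 + 1) = 3.

3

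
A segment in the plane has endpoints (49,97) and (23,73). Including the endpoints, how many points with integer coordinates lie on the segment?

3

The number of lattice points on a segment between lattice points is gcd(|Δx|,|Δy|) + 1 = gcd(26,24) + 1 = 2 + 1 = 3.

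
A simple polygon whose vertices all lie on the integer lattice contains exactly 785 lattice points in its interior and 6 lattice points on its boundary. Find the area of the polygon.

By Pick's theorem, A = I + B/2 − 1 = 785 + 6/2 − 1 = 787.

787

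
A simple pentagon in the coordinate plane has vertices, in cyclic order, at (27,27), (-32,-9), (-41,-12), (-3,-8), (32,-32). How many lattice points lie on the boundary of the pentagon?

Along each edge there are gcd(|Δx|,|Δy|)+1 lattice points, so counting each shared vertex once the boundary has gcd(59,36) + gcd(9,3) + gcd(38,4) + gcd(35,24) + gcd(5,59) = 1+3+2+1+1 = 8.

8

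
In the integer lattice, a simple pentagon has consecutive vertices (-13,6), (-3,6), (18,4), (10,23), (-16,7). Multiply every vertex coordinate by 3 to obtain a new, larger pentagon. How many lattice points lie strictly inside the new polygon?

Using the shoelace formula, 2A = |[(-13)·6 − (-3)·6] + [(-3)·4 − 18·6] + [18·23 − 10·4] + [10·7 − (-16)·23] + [(-16)·6 − (-13)·7]| = 627, so the area is 313.5.
Summing gcd(|Δx|,|Δy|) over the edges gives the boundary count: gcd(10,0) + gcd(21,2) + gcd(8,19) + gcd(26,16) + gcd(3,1) = 10+1+1+2+1 = 15.
Scaling by 3 multiplies the area by 3² = 9 (so the new area is 2821.5) and multiplies the boundary lattice-point count by 3, giving 45.
By Pick's theorem, the interior count of the dilated polygon is 2821.5 − 45/2 + 1 = 2800.

2800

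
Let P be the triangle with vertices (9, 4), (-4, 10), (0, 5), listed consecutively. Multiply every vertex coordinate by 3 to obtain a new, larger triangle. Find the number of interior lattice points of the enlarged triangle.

181

Using the shoelace formula, 2A = |(9·10 − (-4)·4) + ((-4)·5 − 0·10) + (0·4 − 9·5)| = 41, so the area is 20.5.
The number of boundary lattice points is Σ gcd(|Δx|,|Δy|) = gcd(13,6) + gcd(4,5) + gcd(9,1) = 1+1+1 = 3.
Scaling by 3 multiplies the area by 3² = 9 (so the new area is 369/2) and multiplies the boundary lattice-point count by 3, giving 9.
By Pick's theorem, the interior count of the dilated polygon is 369/2 − 9/2 + 1 = 181.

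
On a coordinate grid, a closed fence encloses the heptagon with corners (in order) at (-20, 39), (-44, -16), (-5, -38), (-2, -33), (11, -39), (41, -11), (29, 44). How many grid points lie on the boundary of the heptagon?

8

Along each edge there are gcd(|Δx|,|Δy|)+1 lattice points, so counting each shared vertex once the boundary has gcd(24,55) + gcd(39,22) + gcd(3,5) + gcd(13,6) + gcd(30,28) + gcd(12,55) + gcd(49,5) = 1+1+1+1+2+1+1 = 8.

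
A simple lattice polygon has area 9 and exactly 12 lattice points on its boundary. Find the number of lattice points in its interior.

Pick's theorem A = I + B/2 − 1 rearranges to I = A − B/2 + 1 = 9 − 12/2 + 1 = 4.

4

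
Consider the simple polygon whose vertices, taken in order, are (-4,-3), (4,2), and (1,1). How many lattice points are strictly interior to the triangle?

By the shoelace formula, twice the signed area is |[(-4)·2 − 4·(-3)] + [4·1 − 1·2] + [1·(-3) − (-4)·1]| = 7, so the area is 7/2.
Summing gcd(|Δx|,|Δy|) over the edges gives the boundary count: gcd(8,5) + gcd(3,1) + gcd(5,4) = 1+1+1 = 3.
Pick's theorem gives I = A − B/2 + 1 = 7/2 − 3/2 + 1 = 3.

3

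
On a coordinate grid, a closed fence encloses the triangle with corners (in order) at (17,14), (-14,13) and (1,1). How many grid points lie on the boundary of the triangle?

5

Along each edge there are gcd(|Δx|,|Δy|)+1 lattice points, so counting each shared vertex once the boundary has gcd(31,1) + gcd(15,12) + gcd(16,13) = 1+3+1 = 5.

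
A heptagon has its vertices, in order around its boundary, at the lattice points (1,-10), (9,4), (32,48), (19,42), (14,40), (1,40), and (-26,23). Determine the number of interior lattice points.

1401

Using the shoelace formula, 2A = |[1·4 − 9·(-10)] + [9·48 − 32·4] + [32·42 − 19·48] + [19·40 − 14·42] + [14·40 − 1·40] + [1·23 − (-26)·40] + [(-26)·(-10) − 1·23]| = 2822, so the area is 1411.
The number of boundary lattice points is Σ gcd(|Δx|,|Δy|) = gcd(8,14) + gcd(23,44) + gcd(13,6) + gcd(5,2) + gcd(13,0) + gcd(27,17) + gcd(27,33) = 2+1+1+1+13+1+3 = 22.
By Pick's theorem A = I + B/2 − 1, so I = 1411 − 22/2 + 1 = 1401.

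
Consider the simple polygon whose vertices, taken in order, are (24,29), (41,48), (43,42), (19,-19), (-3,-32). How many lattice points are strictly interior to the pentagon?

987

The shoelace formula gives twice the area as |(24·48 − 41·29) + (41·42 − 43·48) + (43·(-19) − 19·42) + (19·(-32) − (-3)·(-19)) + ((-3)·29 − 24·(-32))| = 1978, so the area is 989.
Summing gcd(|Δx|,|Δy|) over the edges gives the boundary count: gcd(17,19) + gcd(2,6) + gcd(24,61) + gcd(22,13) + gcd(27,61) = 1+2+1+1+1 = 6.
Pick's theorem gives I = A − B/2 + 1 = 989 − 6/2 + 1 = 987.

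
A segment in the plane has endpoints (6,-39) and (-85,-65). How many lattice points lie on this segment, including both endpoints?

The number of lattice points on a segment between lattice points is gcd(|Δx|,|Δy|) + 1 = gcd(91,26) + 1 = 13 + 1 = 14.

14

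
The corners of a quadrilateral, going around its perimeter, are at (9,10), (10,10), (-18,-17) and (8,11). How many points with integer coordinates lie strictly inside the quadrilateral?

The shoelace formula gives twice the area as |(9·10 − 10·10) + (10·(-17) − (-18)·10) + ((-18)·11 − 8·(-17)) + (8·10 − 9·11)| = 81, so the area is 40.5.
Summing gcd(|Δx|,|Δy|) over the edges gives the boundary count: gcd(1,0) + gcd(28,27) + gcd(26,28) + gcd(1,1) = 1+1+2+1 = 5.
Pick's theorem gives I = A − B/2 + 1 = 40.5 − 5/2 + 1 = 39.

39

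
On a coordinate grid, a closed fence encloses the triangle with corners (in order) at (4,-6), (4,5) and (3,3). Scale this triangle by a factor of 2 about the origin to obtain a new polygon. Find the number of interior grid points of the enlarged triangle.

10

Using the shoelace formula, 2A = |[4·5 − 4·(-6)] + [4·3 − 3·5] + [3·(-6) − 4·3]| = 11, so the area is 11/2.
Along each edge there are gcd(|Δx|,|Δy|)+1 lattice points, so counting each shared vertex once the boundary has gcd(0,11) + gcd(1,2) + gcd(1,9) = 11+1+1 = 13.
Scaling by 2 multiplies the area by 2² = 4 (so the new area is 22) and multiplies the boundary lattice-point count by 2, giving 26.
By Pick's theorem, the interior count of the dilated polygon is 22 − 26/2 + 1 = 10.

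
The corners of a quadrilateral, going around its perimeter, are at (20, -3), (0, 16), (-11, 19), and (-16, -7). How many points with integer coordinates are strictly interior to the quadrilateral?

530

The shoelace formula gives twice the area as |[20·16 − 0·(-3)] + [0·19 − (-11)·16] + [(-11)·(-7) − (-16)·19] + [(-16)·(-3) − 20·(-7)]| = 1065, so the area is 1065/2.
Summing gcd(|Δx|,|Δy|) over the edges gives the boundary count: gcd(20,19) + gcd(11,3) + gcd(5,26) + gcd(36,4) = 1+1+1+4 = 7.
Pick's theorem gives I = A − B/2 + 1 = 1065/2 − 7/2 + 1 = 530.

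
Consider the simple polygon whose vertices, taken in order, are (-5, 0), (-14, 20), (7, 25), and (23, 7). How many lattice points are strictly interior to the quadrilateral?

The shoelace formula gives twice the area as |((-5)·20 − (-14)·0) + ((-14)·25 − 7·20) + (7·7 − 23·25) + (23·0 − (-5)·7)| = 1081, so the area is 540.5.
Along each edge there are gcd(|Δx|,|Δy|)+1 lattice points, so counting each shared vertex once the boundary has gcd(9,20) + gcd(21,5) + gcd(16,18) + gcd(28,7) = 1+1+2+7 = 11.
Pick's theorem gives I = A − B/2 + 1 = 540.5 − 11/2 + 1 = 536.

536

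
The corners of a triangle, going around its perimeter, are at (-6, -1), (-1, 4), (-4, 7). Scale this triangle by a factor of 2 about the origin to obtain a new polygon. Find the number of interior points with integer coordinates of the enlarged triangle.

The shoelace formula gives twice the area as |[(-6)·4 − (-1)·(-1)] + [(-1)·7 − (-4)·4] + [(-4)·(-1) − (-6)·7]| = 30, so the area is 15.
The number of boundary lattice points is Σ gcd(|Δx|,|Δy|) = gcd(5,5) + gcd(3,3) + gcd(2,8) = 5+3+2 = 10.
Scaling by 2 multiplies the area by 2² = 4 (so the new area is 60) and multiplies the boundary lattice-point count by 2, giving 20.
By Pick's theorem, the interior count of the dilated polygon is 60 − 20/2 + 1 = 51.

51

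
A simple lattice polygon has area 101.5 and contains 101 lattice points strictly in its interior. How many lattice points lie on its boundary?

3

Pick's theorem gives A = I + B/2 − 1, so B = 2(A − I + 1) = 2(101.5 − 101 + 1) = 3.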